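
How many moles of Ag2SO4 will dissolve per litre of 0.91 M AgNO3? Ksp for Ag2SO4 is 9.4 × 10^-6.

Ag2SO4(s) ⇌ 2 Ag^+(aq) + SO4^2-(aq)
Ksp = [Ag^+]^2[SO4^2-]
Let s be the molar solubility in this solution. [Ag^+] = 0.91 + 2s ≈ 0.91, [SO4^2-] = s (common-ion effect: Ag^+ is already 0.91 M).
Ksp ≈ (0.91)^2 × s
s = 1.1 x 10^-5 M
Check: 2s = 2.3 x 10^-5 ≪ 0.91, so the approximation is valid.

s ≈ 1.1e-5 M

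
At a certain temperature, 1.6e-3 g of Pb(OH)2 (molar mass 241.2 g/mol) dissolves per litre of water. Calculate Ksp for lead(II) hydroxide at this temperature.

1.2 x 10^-15

Molar solubility s = (1.6 × 10^-3 g/L) / (241.2 g/mol) = 6.63 × 10^-6 M.
Pb(OH)2(s) <=> Pb^2+(aq) + 2 OH^-(aq)
If s mol/L of Pb(OH)2 dissolves, [Pb^2+] = s and [OH^-] = 2s.
Ksp = [Pb^2+][OH^-]^2
Ksp = s(2s)^2 = 4s^3
Ksp = 4 × (6.63 x 10^-6)^3 = 1.2 × 10^-15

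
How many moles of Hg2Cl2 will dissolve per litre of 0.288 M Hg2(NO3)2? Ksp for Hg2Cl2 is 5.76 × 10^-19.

Hg2Cl2(s) <=> Hg2^2+(aq) + 2 Cl^-(aq)
Ksp = [Hg2^2+][Cl^-]^2
Let s be the molar solubility in this solution. [Hg2^2+] = 0.288 + s ≈ 0.288, [Cl^-] = 2s (Ksp is small, so little additional dissolves).
Ksp ≈ 0.288 × (2s)^2
s = 7.07 × 10^-10 M
Check: s = 7.1 × 10^-10 ≪ 0.288, so the approximation is valid.

7.07 × 10^-10 M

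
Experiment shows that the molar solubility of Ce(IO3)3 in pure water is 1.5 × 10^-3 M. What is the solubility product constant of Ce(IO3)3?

Ksp = 1.4 × 10^-10

Ce(IO3)3(s) ⇌ Ce^3+(aq) + 3 IO3^-(aq)
Let s = molar solubility. Then [Ce^3+] = s and [IO3^-] = 3s.
Ksp = [Ce^3+][IO3^-]^3
So Ksp = s × (3s)^3 = 27s^4
Ksp = 27 × (1.5 x 10^-3)^4 = 1.4 × 10^-10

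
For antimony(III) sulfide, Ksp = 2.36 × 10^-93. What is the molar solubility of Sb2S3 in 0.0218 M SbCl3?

Sb2S3(s) ⇌ 2 Sb^3+(aq) + 3 S^2-(aq)
Ksp = [Sb^3+]^2[S^2-]^3
If s mol/L dissolves here, [Sb^3+] = 0.0218 + 2s ≈ 0.0218, [S^2-] = 3s (Ksp is small, so little additional dissolves).
Ksp ≈ (0.0218)^2 × (3s)^3
s = 5.69 × 10^-31 M
Check: 2s = 1.1 × 10^-30 ≪ 0.0218, so the approximation is valid.

s = 5.69 × 10^-31 M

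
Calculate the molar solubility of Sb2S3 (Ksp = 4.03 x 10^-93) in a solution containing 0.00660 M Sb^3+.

s ≈ 1.51 x 10^-30 M

Sb2S3(s) ⇌ 2 Sb^3+ + 3 S^2-
Ksp = [Sb^3+]^2[S^2-]^3
Let s be the molar solubility in this solution. [Sb^3+] = 0.00660 + 2s ≈ 0.00660, [S^2-] = 3s (since the Sb^3+ already present dominates).
Ksp ≈ (0.00660)^2 × (3s)^3
s = 1.51 × 10^-30 M
Check: 2s = 3.0 x 10^-30 ≪ 0.00660, so the approximation is valid.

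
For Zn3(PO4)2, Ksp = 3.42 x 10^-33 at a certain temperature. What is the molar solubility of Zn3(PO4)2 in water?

s ≈ 1.26 x 10^-7 M

Zn3(PO4)2(s) ⇌ 3 Zn^2+ + 2 PO4^3-
Ksp = [Zn^2+]^3[PO4^3-]^2
If s mol/L of Zn3(PO4)2 dissolves, [Zn^2+] = 3s and [PO4^3-] = 2s.
Ksp = (3s)^3(2s)^2 = 108s^5
Solving, s = (3.42 x 10^-33/108)^(1/5) = 1.26 × 10^-7 M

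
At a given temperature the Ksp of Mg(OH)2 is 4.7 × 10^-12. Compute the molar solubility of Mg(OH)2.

Mg(OH)2(s) ⇌ Mg^2+(aq) + 2 OH^-(aq)
Ksp = [Mg^2+][OH^-]^2
With molar solubility s: [Mg^2+] = s, [OH^-] = 2s.
Ksp = s(2s)^2 = 4s^3
Solving, s = (4.7 × 10^-12/4)^(1/3) = 1.1 × 10^-4 M

s ≈ 1.1 x 10^-4 M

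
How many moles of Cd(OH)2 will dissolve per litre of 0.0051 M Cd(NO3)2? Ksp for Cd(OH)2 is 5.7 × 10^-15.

Cd(OH)2(s) ⇌ Cd^2+(aq) + 2 OH^-(aq)
Ksp = [Cd^2+][OH^-]^2
Let s be the molar solubility in this solution. [Cd^2+] = 0.0051 + s ≈ 0.0051, [OH^-] = 2s (since Cd^2+ from Cd(NO3)2 dominates).
Ksp ≈ 0.0051 × (2s)^2
s = 5.3 × 10^-7 M
Check: s = 5.3 × 10^-7 ≪ 0.0051, so the approximation is valid.

s = 5.3 x 10^-7 M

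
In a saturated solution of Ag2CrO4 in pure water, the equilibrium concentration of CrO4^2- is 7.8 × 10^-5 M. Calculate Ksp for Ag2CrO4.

Ag2CrO4(s) <=> 2 Ag^+(aq) + CrO4^2-(aq)
Stoichiometry gives [Ag^+] = (2/1)[CrO4^2-] = 1.56 x 10^-4 M.
Ksp = [Ag^+]^2[CrO4^2-]
Ksp = (1.56 × 10^-4)^2 × 7.8 × 10^-5 = 1.9 x 10^-12

Ksp = 1.9 × 10^-12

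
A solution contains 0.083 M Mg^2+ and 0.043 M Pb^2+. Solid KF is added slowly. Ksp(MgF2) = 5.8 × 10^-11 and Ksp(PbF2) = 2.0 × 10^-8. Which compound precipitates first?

Precipitation of each salt starts when its ion product equals its Ksp.
For MgF2: 5.8 × 10^-11 = 0.083 × [F^-]^2  ⇒  [F^-] = 2.6 × 10^-5 M.
For PbF2: 2.0 × 10^-8 = 0.043 × [F^-]^2  ⇒  [F^-] = 6.8 × 10^-4 M.
The salt with the lower threshold [F^-] precipitates first: MgF2.

MgF2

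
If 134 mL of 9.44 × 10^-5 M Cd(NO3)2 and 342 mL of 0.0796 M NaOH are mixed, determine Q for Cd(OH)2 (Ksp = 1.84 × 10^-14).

8.69e-8

Total volume = 134 + 342 = 476 mL.
[Cd^2+] = 9.44 x 10^-5 × (134/476) = 2.657 × 10^-5 M
[OH^-] = 7.96 × 10^-2 × (342/476) = 5.719 x 10^-2 M
Cd(OH)2(s) ⇌ Cd^2+(aq) + 2 OH^-(aq), so Q = [Cd^2+][OH^-]^2
Q = (2.657 × 10^-5)(5.719 x 10^-2)^2 = 8.69 x 10^-8
Q > Ksp, so Cd(OH)2 will precipitate.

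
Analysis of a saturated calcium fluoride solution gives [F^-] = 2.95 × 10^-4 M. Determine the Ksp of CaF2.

Ksp = 1.28 x 10^-11

CaF2(s) ⇌ Ca^2+ + 2 F^-
Stoichiometry gives [Ca^2+] = (1/2)[F^-] = 1.475 × 10^-4 M.
Ksp = [Ca^2+][F^-]^2
Ksp = 1.475 × 10^-4 × (2.95 × 10^-4)^2 = 1.28 x 10^-11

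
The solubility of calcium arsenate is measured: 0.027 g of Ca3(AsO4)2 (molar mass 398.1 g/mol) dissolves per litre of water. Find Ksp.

Ksp ≈ 1.5e-19

Molar solubility s = (2.7 × 10^-2 g/L) / (398.1 g/mol) = 6.78 × 10^-5 M.
Ca3(AsO4)2(s) ⇌ 3 Ca^2+ + 2 AsO4^3-
For each mole of Ca3(AsO4)2 that dissolves: [Ca^2+] = 3s, [AsO4^3-] = 2s.
Ksp = [Ca^2+]^3[AsO4^3-]^2
Ksp = (3s)^3(2s)^2 = 108s^5
With s = 6.78 x 10^-5: Ksp = 1.5 × 10^-19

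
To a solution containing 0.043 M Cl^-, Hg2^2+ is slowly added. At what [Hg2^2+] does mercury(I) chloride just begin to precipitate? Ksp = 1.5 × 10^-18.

[Hg2^2+] = 8.1 × 10^-16 M

Hg2Cl2(s) ⇌ Hg2^2+ + 2 Cl^-
Ksp = [Hg2^2+][Cl^-]^2
Precipitation begins when Q = Ksp. With [Cl^-] = 0.043 M:
1.5 × 10^-18 = (0.043)^2 × [Hg2^2+]
[Hg2^2+] = (1.5 × 10^-18 / 1.85 × 10^-3) = 8.1 × 10^-16 M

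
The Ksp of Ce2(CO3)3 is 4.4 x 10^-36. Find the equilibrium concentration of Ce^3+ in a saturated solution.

[Ce^3+] ≈ 6.7 × 10^-8 M

Ce2(CO3)3(s) ⇌ 2 Ce^3+(aq) + 3 CO3^2-(aq)
Ksp = [Ce^3+]^2[CO3^2-]^3
With molar solubility s: [Ce^3+] = 2s, [CO3^2-] = 3s.
Substituting: Ksp = (2s)^2(3s)^3 = 108s^5
Solving, s = (4.4 x 10^-36/108)^(1/5) = 3.33 x 10^-8 M
[Ce^3+] = 2s = 6.7 × 10^-8 M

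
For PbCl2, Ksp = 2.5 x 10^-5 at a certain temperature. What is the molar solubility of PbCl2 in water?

0.018 M

PbCl2(s) ⇌ Pb^2+ + 2 Cl^-
Ksp = [Pb^2+][Cl^-]^2
With molar solubility s: [Pb^2+] = s, [Cl^-] = 2s.
Substituting: Ksp = s(2s)^2 = 4s^3
s = (2.5 x 10^-5 / 4)^(1/3) = 1.8 x 10^-2 M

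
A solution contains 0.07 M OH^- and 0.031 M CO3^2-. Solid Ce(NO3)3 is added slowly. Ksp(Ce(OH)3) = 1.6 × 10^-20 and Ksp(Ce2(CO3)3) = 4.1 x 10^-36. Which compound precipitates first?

Ce(OH)3

Precipitation of each salt starts when its ion product equals its Ksp.
For Ce(OH)3: 1.6 × 10^-20 = (0.07)^3 × [Ce^3+]  ⇒  [Ce^3+] = 4.7 x 10^-17 M.
For Ce2(CO3)3: 4.1 x 10^-36 = (0.031)^3 × [Ce^3+]^2  ⇒  [Ce^3+] = 3.7 x 10^-16 M.
The salt with the lower threshold [Ce^3+] precipitates first: Ce(OH)3.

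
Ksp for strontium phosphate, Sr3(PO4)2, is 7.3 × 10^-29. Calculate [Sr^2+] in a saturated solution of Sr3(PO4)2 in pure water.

[Sr^2+] ≈ 2.8 x 10^-6 M

Sr3(PO4)2(s) ⇌ 3 Sr^2+(aq) + 2 PO4^3-(aq)
Ksp = [Sr^2+]^3[PO4^3-]^2
If s mol/L of Sr3(PO4)2 dissolves, [Sr^2+] = 3s and [PO4^3-] = 2s.
Substituting: Ksp = (3s)^3(2s)^2 = 108s^5
s^5 = 7.3 × 10^-29 / 108, so s = 9.25 × 10^-7 M
[Sr^2+] = 3s = 2.8 x 10^-6 M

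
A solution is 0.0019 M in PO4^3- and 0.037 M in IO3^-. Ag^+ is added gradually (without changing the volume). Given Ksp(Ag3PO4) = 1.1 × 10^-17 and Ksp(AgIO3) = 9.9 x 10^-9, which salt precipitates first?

AgIO3

Each salt begins to precipitate when Q = Ksp, i.e. when [Ag^+] reaches its threshold.
For Ag3PO4: 1.1 × 10^-17 = 0.0019 × [Ag^+]^3  ⇒  [Ag^+] = 1.8 x 10^-5 M.
For AgIO3: 9.9 x 10^-9 = 0.037 × [Ag^+]  ⇒  [Ag^+] = 2.7 x 10^-7 M.
The salt with the lower threshold [Ag^+] precipitates first: AgIO3.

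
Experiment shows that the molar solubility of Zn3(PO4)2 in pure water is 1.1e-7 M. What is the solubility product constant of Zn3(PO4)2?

Ksp ≈ 1.7 × 10^-33

Zn3(PO4)2(s) <=> 3 Zn^2+ + 2 PO4^3-
If s mol/L of Zn3(PO4)2 dissolves, [Zn^2+] = 3s and [PO4^3-] = 2s.
Ksp = [Zn^2+]^3[PO4^3-]^2
Ksp = (3s)^3(2s)^2 = 108s^5
Ksp = 108 × (1.1 x 10^-7)^5 = 1.7 × 10^-33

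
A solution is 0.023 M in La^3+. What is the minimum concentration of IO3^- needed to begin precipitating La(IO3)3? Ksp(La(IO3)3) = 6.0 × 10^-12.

La(IO3)3(s) ⇌ La^3+ + 3 IO3^-
Ksp = [La^3+][IO3^-]^3
Precipitation begins when Q = Ksp. With [La^3+] = 0.023 M:
6.0 × 10^-12 = (0.023) × [IO3^-]^3
[IO3^-] = (6.0 × 10^-12 / 2.3 × 10^-2)^(1/3) = 6.4 × 10^-4 M

[IO3^-] = 6.4e-4 M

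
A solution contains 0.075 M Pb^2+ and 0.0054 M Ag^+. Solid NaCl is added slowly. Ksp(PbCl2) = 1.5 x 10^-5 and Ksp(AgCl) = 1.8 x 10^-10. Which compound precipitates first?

Each salt begins to precipitate when Q = Ksp, i.e. when [Cl^-] reaches its threshold.
For PbCl2: 1.5 x 10^-5 = 0.075 × [Cl^-]^2  ⇒  [Cl^-] = 1.4 x 10^-2 M.
For AgCl: 1.8 x 10^-10 = 0.0054 × [Cl^-]  ⇒  [Cl^-] = 3.3 x 10^-8 M.
The salt with the lower threshold [Cl^-] precipitates first: AgCl.

AgCl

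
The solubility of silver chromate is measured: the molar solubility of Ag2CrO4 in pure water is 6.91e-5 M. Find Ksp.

Ag2CrO4(s) ⇌ 2 Ag^+ + CrO4^2-
With molar solubility s: [Ag^+] = 2s, [CrO4^2-] = s.
Ksp = [Ag^+]^2[CrO4^2-]
Ksp = (2s)^2s = 4s^3
Ksp = 4 × (6.91 × 10^-5)^3 = 1.32 x 10^-12

Ksp ≈ 1.32 × 10^-12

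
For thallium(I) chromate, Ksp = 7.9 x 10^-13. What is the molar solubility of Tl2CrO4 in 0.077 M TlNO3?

s ≈ 1.3 × 10^-10 M

Tl2CrO4(s) ⇌ 2 Tl^+(aq) + CrO4^2-(aq)
Ksp = [Tl^+]^2[CrO4^2-]
Let s be the molar solubility in this solution. [Tl^+] = 0.077 + 2s ≈ 0.077, [CrO4^2-] = s (common-ion effect: Tl^+ is already 0.077 M).
Ksp ≈ (0.077)^2 × s
s = 1.3 × 10^-10 M
Check: 2s = 2.7 x 10^-10 ≪ 0.077, so the approximation is valid.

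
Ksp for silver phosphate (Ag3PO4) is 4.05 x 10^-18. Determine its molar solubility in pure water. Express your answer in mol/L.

Ag3PO4(s) <=> 3 Ag^+ + PO4^3-
Ksp = [Ag^+]^3[PO4^3-]
If s mol/L of Ag3PO4 dissolves, [Ag^+] = 3s and [PO4^3-] = s.
Substituting: Ksp = (3s)^3s = 27s^4
Solving, s = (4.05 x 10^-18/27)^(1/4) = 1.97 × 10^-5 M

1.97e-5 M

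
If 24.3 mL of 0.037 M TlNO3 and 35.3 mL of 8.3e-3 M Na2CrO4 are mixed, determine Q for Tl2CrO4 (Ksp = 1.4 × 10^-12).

Total volume = 24.3 + 35.3 = 59.6 mL.
[Tl^+] = 3.7 x 10^-2 × (24.3/59.6) = 1.51 × 10^-2 M
[CrO4^2-] = 8.3 × 10^-3 × (35.3/59.6) = 4.92 x 10^-3 M
Tl2CrO4(s) ⇌ 2 Tl^+(aq) + CrO4^2-(aq), so Q = [Tl^+]^2[CrO4^2-]
Q = (1.51 × 10^-2)^2(4.92 × 10^-3) = 1.1 × 10^-6
Q > Ksp, so Tl2CrO4 will precipitate.

Q ≈ 1.1 x 10^-6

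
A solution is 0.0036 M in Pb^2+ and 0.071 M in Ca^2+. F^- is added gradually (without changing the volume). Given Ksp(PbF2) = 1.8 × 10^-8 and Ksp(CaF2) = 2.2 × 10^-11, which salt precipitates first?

CaF2

Precipitation of each salt starts when its ion product equals its Ksp.
For PbF2: 1.8 × 10^-8 = 0.0036 × [F^-]^2  ⇒  [F^-] = 2.2 × 10^-3 M.
For CaF2: 2.2 × 10^-11 = 0.071 × [F^-]^2  ⇒  [F^-] = 1.8 x 10^-5 M.
The salt with the lower threshold [F^-] precipitates first: CaF2.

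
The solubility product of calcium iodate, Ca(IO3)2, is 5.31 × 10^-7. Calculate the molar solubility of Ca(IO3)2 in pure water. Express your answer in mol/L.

Ca(IO3)2(s) ⇌ Ca^2+ + 2 IO3^-
Ksp = [Ca^2+][IO3^-]^2
For each mole of Ca(IO3)2 that dissolves: [Ca^2+] = s, [IO3^-] = 2s.
So Ksp = s × (2s)^2 = 4s^3
s = (5.31 × 10^-7 / 4)^(1/3) = 5.10 x 10^-3 M

s = 5.10e-3 M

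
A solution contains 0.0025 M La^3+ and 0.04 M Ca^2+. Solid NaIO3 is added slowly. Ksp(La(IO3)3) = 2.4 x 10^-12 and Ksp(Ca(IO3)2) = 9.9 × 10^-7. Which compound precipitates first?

Each salt begins to precipitate when Q = Ksp, i.e. when [IO3^-] reaches its threshold.
For La(IO3)3: 2.4 x 10^-12 = 0.0025 × [IO3^-]^3  ⇒  [IO3^-] = 9.9 × 10^-4 M.
For Ca(IO3)2: 9.9 × 10^-7 = 0.04 × [IO3^-]^2  ⇒  [IO3^-] = 5.0 x 10^-3 M.
The salt with the lower threshold [IO3^-] precipitates first: La(IO3)3.

La(IO3)3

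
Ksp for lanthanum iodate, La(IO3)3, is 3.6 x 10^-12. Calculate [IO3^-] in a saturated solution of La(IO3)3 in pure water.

[IO3^-] = 1.8 × 10^-3 M

La(IO3)3(s) ⇌ La^3+ + 3 IO3^-
Ksp = [La^3+][IO3^-]^3
For each mole of La(IO3)3 that dissolves: [La^3+] = s, [IO3^-] = 3s.
Ksp = s(3s)^3 = 27s^4
s = (3.6 x 10^-12 / 27)^(1/4) = 6.04 × 10^-4 M
[IO3^-] = 3s = 1.8 × 10^-3 M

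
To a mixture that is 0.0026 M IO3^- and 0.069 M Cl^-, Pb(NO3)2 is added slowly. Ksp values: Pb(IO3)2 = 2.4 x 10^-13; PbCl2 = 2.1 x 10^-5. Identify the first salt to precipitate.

Precipitation of each salt starts when its ion product equals its Ksp.
For Pb(IO3)2: 2.4 x 10^-13 = (0.0026)^2 × [Pb^2+]  ⇒  [Pb^2+] = 3.6 x 10^-8 M.
For PbCl2: 2.1 x 10^-5 = (0.069)^2 × [Pb^2+]  ⇒  [Pb^2+] = 4.4 × 10^-3 M.
The salt with the lower threshold [Pb^2+] precipitates first: Pb(IO3)2.

Pb(IO3)2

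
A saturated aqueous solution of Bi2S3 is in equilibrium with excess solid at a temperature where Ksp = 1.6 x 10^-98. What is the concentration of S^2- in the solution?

3.2e-20 M

Bi2S3(s) ⇌ 2 Bi^3+ + 3 S^2-
Ksp = [Bi^3+]^2[S^2-]^3
Let s = molar solubility. Then [Bi^3+] = 2s and [S^2-] = 3s.
So Ksp = (2s)^2 × (3s)^3 = 108s^5
s = (1.6 x 10^-98 / 108)^(1/5) = 1.08 × 10^-20 M
[S^2-] = 3s = 3.2 x 10^-20 M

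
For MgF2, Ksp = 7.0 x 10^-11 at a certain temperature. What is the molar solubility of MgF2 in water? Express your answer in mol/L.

MgF2(s) ⇌ Mg^2+ + 2 F^-
Ksp = [Mg^2+][F^-]^2
If s mol/L of MgF2 dissolves, [Mg^2+] = s and [F^-] = 2s.
So Ksp = s × (2s)^2 = 4s^3
Solving, s = (7.0 x 10^-11/4)^(1/3) = 2.6 × 10^-4 M

s ≈ 2.6 x 10^-4 M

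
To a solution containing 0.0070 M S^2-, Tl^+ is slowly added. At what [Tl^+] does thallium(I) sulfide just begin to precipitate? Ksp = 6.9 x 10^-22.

Tl2S(s) ⇌ 2 Tl^+(aq) + S^2-(aq)
Ksp = [Tl^+]^2[S^2-]
Precipitation begins when Q = Ksp. With [S^2-] = 0.0070 M:
6.9 x 10^-22 = (0.0070) × [Tl^+]^2
[Tl^+] = (6.9 x 10^-22 / 7.0 × 10^-3)^(1/2) = 3.1 x 10^-10 M

[Tl^+] ≈ 3.1e-10 M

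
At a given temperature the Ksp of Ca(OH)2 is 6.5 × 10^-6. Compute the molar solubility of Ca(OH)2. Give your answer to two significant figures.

s ≈ 0.012 M

Ca(OH)2(s) ⇌ Ca^2+(aq) + 2 OH^-(aq)
Ksp = [Ca^2+][OH^-]^2
For each mole of Ca(OH)2 that dissolves: [Ca^2+] = s, [OH^-] = 2s.
Substituting: Ksp = s(2s)^2 = 4s^3
s^3 = 6.5 × 10^-6 / 4, so s = 1.2 × 10^-2 M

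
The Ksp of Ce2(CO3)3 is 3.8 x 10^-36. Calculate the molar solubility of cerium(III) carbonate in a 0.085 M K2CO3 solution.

Ce2(CO3)3(s) ⇌ 2 Ce^3+ + 3 CO3^2-
Ksp = [Ce^3+]^2[CO3^2-]^3
Let s be the molar solubility in this solution. [Ce^3+] = 2s, [CO3^2-] = 0.085 + 3s ≈ 0.085 (since CO3^2- from K2CO3 dominates).
Ksp ≈ (2s)^2 × (0.085)^3
s = 3.9 x 10^-17 M
Check: 3s = 1.2 × 10^-16 ≪ 0.085, so the approximation is valid.

s = 3.9e-17 M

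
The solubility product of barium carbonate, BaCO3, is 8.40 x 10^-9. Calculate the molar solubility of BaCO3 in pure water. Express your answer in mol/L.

s = 9.17e-5 M

BaCO3(s) ⇌ Ba^2+ + CO3^2-
Ksp = [Ba^2+][CO3^2-]
Let s = molar solubility. Then [Ba^2+] = s and [CO3^2-] = s.
Ksp = s^2
s = (8.40 x 10^-9)^(1/2) = 9.17 x 10^-5 M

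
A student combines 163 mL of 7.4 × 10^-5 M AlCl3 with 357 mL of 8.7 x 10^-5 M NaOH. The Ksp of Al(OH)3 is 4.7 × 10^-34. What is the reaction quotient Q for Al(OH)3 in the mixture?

Q ≈ 4.9 × 10^-18

Total volume = 163 + 357 = 520 mL.
[Al^3+] = 7.4 × 10^-5 × (163/520) = 2.32 x 10^-5 M
[OH^-] = 8.7 x 10^-5 × (357/520) = 5.97 × 10^-5 M
Al(OH)3(s) ⇌ Al^3+ + 3 OH^-, so Q = [Al^3+][OH^-]^3
Q = (2.32 x 10^-5)(5.97 × 10^-5)^3 = 4.9 × 10^-18
Q > Ksp, so Al(OH)3 will precipitate.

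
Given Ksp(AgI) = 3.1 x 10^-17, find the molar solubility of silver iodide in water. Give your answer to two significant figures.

AgI(s) ⇌ Ag^+(aq) + I^-(aq)
Ksp = [Ag^+][I^-]
If s mol/L of AgI dissolves, [Ag^+] = s and [I^-] = s.
Ksp = (s)(s) = s^2
s = √(3.1 x 10^-17) = 5.6 × 10^-9 M

s = 5.6 × 10^-9 M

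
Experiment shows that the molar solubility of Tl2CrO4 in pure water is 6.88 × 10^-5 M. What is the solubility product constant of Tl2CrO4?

Ksp ≈ 1.30 x 10^-12

Tl2CrO4(s) ⇌ 2 Tl^+(aq) + CrO4^2-(aq)
Let s = molar solubility. Then [Tl^+] = 2s and [CrO4^2-] = s.
Ksp = [Tl^+]^2[CrO4^2-]
Substituting: Ksp = (2s)^2s = 4s^3
Ksp = 4 × (6.88 x 10^-5)^3 = 1.30 × 10^-12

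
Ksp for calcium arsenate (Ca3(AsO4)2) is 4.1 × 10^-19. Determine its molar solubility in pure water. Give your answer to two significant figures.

s = 8.2 × 10^-5 M

Ca3(AsO4)2(s) ⇌ 3 Ca^2+(aq) + 2 AsO4^3-(aq)
Ksp = [Ca^2+]^3[AsO4^3-]^2
If s mol/L of Ca3(AsO4)2 dissolves, [Ca^2+] = 3s and [AsO4^3-] = 2s.
Substituting: Ksp = (3s)^3(2s)^2 = 108s^5
s^5 = 4.1 × 10^-19 / 108, so s = 8.2 × 10^-5 M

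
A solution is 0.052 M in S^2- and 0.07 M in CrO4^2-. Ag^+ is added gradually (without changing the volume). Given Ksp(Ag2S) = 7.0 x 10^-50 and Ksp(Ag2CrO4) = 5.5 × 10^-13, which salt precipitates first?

Ag2S

Each salt begins to precipitate when Q = Ksp, i.e. when [Ag^+] reaches its threshold.
For Ag2S: 7.0 x 10^-50 = 0.052 × [Ag^+]^2  ⇒  [Ag^+] = 1.2 x 10^-24 M.
For Ag2CrO4: 5.5 × 10^-13 = 0.07 × [Ag^+]^2  ⇒  [Ag^+] = 2.8 x 10^-6 M.
The salt with the lower threshold [Ag^+] precipitates first: Ag2S.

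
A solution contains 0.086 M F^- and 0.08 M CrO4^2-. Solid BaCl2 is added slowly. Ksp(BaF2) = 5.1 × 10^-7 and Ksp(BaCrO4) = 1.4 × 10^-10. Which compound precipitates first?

Each salt begins to precipitate when Q = Ksp, i.e. when [Ba^2+] reaches its threshold.
For BaF2: 5.1 × 10^-7 = (0.086)^2 × [Ba^2+]  ⇒  [Ba^2+] = 6.9 × 10^-5 M.
For BaCrO4: 1.4 × 10^-10 = 0.08 × [Ba^2+]  ⇒  [Ba^2+] = 1.8 × 10^-9 M.
The salt with the lower threshold [Ba^2+] precipitates first: BaCrO4.

BaCrO4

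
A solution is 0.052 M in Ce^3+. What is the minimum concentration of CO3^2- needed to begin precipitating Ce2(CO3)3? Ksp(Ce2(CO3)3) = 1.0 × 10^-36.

7.2 × 10^-12 M

Ce2(CO3)3(s) ⇌ 2 Ce^3+(aq) + 3 CO3^2-(aq)
Ksp = [Ce^3+]^2[CO3^2-]^3
Precipitation begins when Q = Ksp. With [Ce^3+] = 0.052 M:
1.0 × 10^-36 = (0.052)^2 × [CO3^2-]^3
[CO3^2-] = (1.0 × 10^-36 / 2.70 × 10^-3)^(1/3) = 7.2 x 10^-12 M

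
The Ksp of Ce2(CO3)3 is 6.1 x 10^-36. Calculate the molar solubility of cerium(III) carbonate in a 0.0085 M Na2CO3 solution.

Ce2(CO3)3(s) ⇌ 2 Ce^3+ + 3 CO3^2-
Ksp = [Ce^3+]^2[CO3^2-]^3
If s mol/L dissolves here, [Ce^3+] = 2s, [CO3^2-] = 0.0085 + 3s ≈ 0.0085 (common-ion effect: CO3^2- is already 0.0085 M).
Ksp ≈ (2s)^2 × (0.0085)^3
s = 1.6 × 10^-15 M
Check: 3s = 4.7 x 10^-15 ≪ 0.0085, so the approximation is valid.

1.6 × 10^-15 M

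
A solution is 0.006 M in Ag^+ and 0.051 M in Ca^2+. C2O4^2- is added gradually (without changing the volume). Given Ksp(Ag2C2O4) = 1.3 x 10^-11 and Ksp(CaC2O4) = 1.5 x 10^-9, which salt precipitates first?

Precipitation of each salt starts when its ion product equals its Ksp.
For Ag2C2O4: 1.3 x 10^-11 = (0.006)^2 × [C2O4^2-]  ⇒  [C2O4^2-] = 3.6 × 10^-7 M.
For CaC2O4: 1.5 x 10^-9 = 0.051 × [C2O4^2-]  ⇒  [C2O4^2-] = 2.9 x 10^-8 M.
The salt with the lower threshold [C2O4^2-] precipitates first: CaC2O4.

CaC2O4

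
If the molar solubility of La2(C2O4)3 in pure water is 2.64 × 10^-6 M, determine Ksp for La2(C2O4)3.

Ksp ≈ 1.38 × 10^-26

La2(C2O4)3(s) <=> 2 La^3+ + 3 C2O4^2-
For each mole of La2(C2O4)3 that dissolves: [La^3+] = 2s, [C2O4^2-] = 3s.
Ksp = [La^3+]^2[C2O4^2-]^3
So Ksp = (2s)^2 × (3s)^3 = 108s^5
With s = 2.64 x 10^-6: Ksp = 1.38 × 10^-26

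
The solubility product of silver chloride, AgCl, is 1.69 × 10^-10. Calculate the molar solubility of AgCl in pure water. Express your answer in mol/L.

s = 1.30 x 10^-5 M

AgCl(s) ⇌ Ag^+ + Cl^-
Ksp = [Ag^+][Cl^-]
With molar solubility s: [Ag^+] = s, [Cl^-] = s.
Ksp = (s)(s) = s^2
s = √(1.69 × 10^-10) = 1.30 × 10^-5 M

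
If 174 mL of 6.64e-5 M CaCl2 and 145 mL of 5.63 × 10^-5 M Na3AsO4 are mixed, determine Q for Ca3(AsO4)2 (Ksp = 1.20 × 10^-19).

Total volume = 174 + 145 = 319 mL.
[Ca^2+] = 6.64 × 10^-5 × (174/319) = 3.622 × 10^-5 M
[AsO4^3-] = 5.63 × 10^-5 × (145/319) = 2.559 × 10^-5 M
Ca3(AsO4)2(s) <=> 3 Ca^2+ + 2 AsO4^3-, so Q = [Ca^2+]^3[AsO4^3-]^2
Q = (3.622 × 10^-5)^3(2.559 × 10^-5)^2 = 3.11 × 10^-23
Q < Ksp, so no precipitate of Ca3(AsO4)2 forms.

Q ≈ 3.11e-23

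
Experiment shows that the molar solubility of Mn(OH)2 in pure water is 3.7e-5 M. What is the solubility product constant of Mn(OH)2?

Ksp ≈ 2.0 x 10^-13

Mn(OH)2(s) ⇌ Mn^2+(aq) + 2 OH^-(aq)
Let s = molar solubility. Then [Mn^2+] = s and [OH^-] = 2s.
Ksp = [Mn^2+][OH^-]^2
So Ksp = s × (2s)^2 = 4s^3
Ksp = 4 × (3.7 × 10^-5)^3 = 2.0 x 10^-13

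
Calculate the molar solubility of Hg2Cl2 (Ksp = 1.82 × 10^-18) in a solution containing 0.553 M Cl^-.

Hg2Cl2(s) ⇌ Hg2^2+ + 2 Cl^-
Ksp = [Hg2^2+][Cl^-]^2
If s mol/L dissolves here, [Hg2^2+] = s, [Cl^-] = 0.553 + 2s ≈ 0.553 (since the Cl^- already present dominates).
Ksp ≈ s × (0.553)^2
s = 5.95 × 10^-18 M
Check: 2s = 1.2 x 10^-17 ≪ 0.553, so the approximation is valid.

s = 5.95 × 10^-18 M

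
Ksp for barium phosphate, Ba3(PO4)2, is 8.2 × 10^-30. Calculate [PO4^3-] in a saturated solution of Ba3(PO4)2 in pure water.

[PO4^3-] ≈ 1.2e-6 M

Ba3(PO4)2(s) <=> 3 Ba^2+(aq) + 2 PO4^3-(aq)
Ksp = [Ba^2+]^3[PO4^3-]^2
For each mole of Ba3(PO4)2 that dissolves: [Ba^2+] = 3s, [PO4^3-] = 2s.
Ksp = (3s)^3(2s)^2 = 108s^5
s = (8.2 × 10^-30 / 108)^(1/5) = 5.97 × 10^-7 M
[PO4^3-] = 2s = 1.2 × 10^-6 M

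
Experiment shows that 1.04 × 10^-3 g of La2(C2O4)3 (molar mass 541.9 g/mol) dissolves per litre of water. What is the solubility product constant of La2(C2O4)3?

Ksp ≈ 2.81 × 10^-27

Molar solubility s = (1.04 x 10^-3 g/L) / (541.9 g/mol) = 1.919 x 10^-6 M.
La2(C2O4)3(s) ⇌ 2 La^3+ + 3 C2O4^2-
With molar solubility s: [La^3+] = 2s, [C2O4^2-] = 3s.
Ksp = [La^3+]^2[C2O4^2-]^3
So Ksp = (2s)^2 × (3s)^3 = 108s^5
Ksp = 108 × (1.919 x 10^-6)^5 = 2.81 × 10^-27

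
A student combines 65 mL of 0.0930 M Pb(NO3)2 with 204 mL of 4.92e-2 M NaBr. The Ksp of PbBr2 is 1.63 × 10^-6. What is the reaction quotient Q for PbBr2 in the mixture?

Q = 3.13e-5

Total volume = 65 + 204 = 269 mL.
[Pb^2+] = 9.30 × 10^-2 × (65/269) = 2.247 × 10^-2 M
[Br^-] = 4.92 x 10^-2 × (204/269) = 3.731 × 10^-2 M
PbBr2(s) ⇌ Pb^2+(aq) + 2 Br^-(aq), so Q = [Pb^2+][Br^-]^2
Q = (2.247 × 10^-2)(3.731 × 10^-2)^2 = 3.13 × 10^-5
Q > Ksp, so PbBr2 will precipitate.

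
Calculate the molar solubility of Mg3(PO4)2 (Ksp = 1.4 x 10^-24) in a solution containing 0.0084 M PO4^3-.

9.0e-8 M

Mg3(PO4)2(s) <=> 3 Mg^2+(aq) + 2 PO4^3-(aq)
Ksp = [Mg^2+]^3[PO4^3-]^2
Let s be the molar solubility in this solution. [Mg^2+] = 3s, [PO4^3-] = 0.0084 + 2s ≈ 0.0084 (common-ion effect: PO4^3- is already 0.0084 M).
Ksp ≈ (3s)^3 × (0.0084)^2
s = 9.0 x 10^-8 M
Check: 2s = 1.8 × 10^-7 ≪ 0.0084, so the approximation is valid.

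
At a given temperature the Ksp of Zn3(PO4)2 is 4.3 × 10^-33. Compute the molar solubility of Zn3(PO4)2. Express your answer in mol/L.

1.3 × 10^-7 M

Zn3(PO4)2(s) ⇌ 3 Zn^2+(aq) + 2 PO4^3-(aq)
Ksp = [Zn^2+]^3[PO4^3-]^2
Let s = molar solubility. Then [Zn^2+] = 3s and [PO4^3-] = 2s.
So Ksp = (3s)^3 × (2s)^2 = 108s^5
s = (4.3 × 10^-33 / 108)^(1/5) = 1.3 × 10^-7 M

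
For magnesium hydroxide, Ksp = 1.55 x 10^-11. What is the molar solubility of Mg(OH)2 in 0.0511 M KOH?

s ≈ 5.94 × 10^-9 M

Mg(OH)2(s) ⇌ Mg^2+ + 2 OH^-
Ksp = [Mg^2+][OH^-]^2
Let s = moles of Mg(OH)2 that dissolve per litre. [Mg^2+] = s, [OH^-] = 0.0511 + 2s ≈ 0.0511 (common-ion effect: OH^- is already 0.0511 M).
Ksp ≈ s × (0.0511)^2
s = 5.94 × 10^-9 M
Check: 2s = 1.2 × 10^-8 ≪ 0.0511, so the approximation is valid.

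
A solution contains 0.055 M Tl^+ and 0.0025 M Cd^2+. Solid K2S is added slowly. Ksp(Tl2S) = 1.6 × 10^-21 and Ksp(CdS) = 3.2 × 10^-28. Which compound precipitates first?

CdS

Each salt begins to precipitate when Q = Ksp, i.e. when [S^2-] reaches its threshold.
For Tl2S: 1.6 × 10^-21 = (0.055)^2 × [S^2-]  ⇒  [S^2-] = 5.3 × 10^-19 M.
For CdS: 3.2 × 10^-28 = 0.0025 × [S^2-]  ⇒  [S^2-] = 1.3 x 10^-25 M.
The salt with the lower threshold [S^2-] precipitates first: CdS.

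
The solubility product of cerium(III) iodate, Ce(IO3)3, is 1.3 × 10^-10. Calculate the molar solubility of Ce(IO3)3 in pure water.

s = 1.5e-3 M

Ce(IO3)3(s) ⇌ Ce^3+(aq) + 3 IO3^-(aq)
Ksp = [Ce^3+][IO3^-]^3
With molar solubility s: [Ce^3+] = s, [IO3^-] = 3s.
Substituting: Ksp = s(3s)^3 = 27s^4
s = (1.3 × 10^-10 / 27)^(1/4) = 1.5 x 10^-3 M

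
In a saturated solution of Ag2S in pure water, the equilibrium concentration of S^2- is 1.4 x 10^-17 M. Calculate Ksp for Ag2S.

Ag2S(s) ⇌ 2 Ag^+(aq) + S^2-(aq)
Stoichiometry gives [Ag^+] = (2/1)[S^2-] = 2.80 x 10^-17 M.
Ksp = [Ag^+]^2[S^2-]
Ksp = (2.80 x 10^-17)^2 × 1.4 x 10^-17 = 1.1 x 10^-50

Ksp = 1.1 × 10^-50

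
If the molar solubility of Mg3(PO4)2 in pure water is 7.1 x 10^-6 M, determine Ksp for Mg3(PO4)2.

Mg3(PO4)2(s) ⇌ 3 Mg^2+ + 2 PO4^3-
With molar solubility s: [Mg^2+] = 3s, [PO4^3-] = 2s.
Ksp = [Mg^2+]^3[PO4^3-]^2
So Ksp = (3s)^3 × (2s)^2 = 108s^5
With s = 7.1 x 10^-6: Ksp = 1.9 × 10^-24

1.9e-24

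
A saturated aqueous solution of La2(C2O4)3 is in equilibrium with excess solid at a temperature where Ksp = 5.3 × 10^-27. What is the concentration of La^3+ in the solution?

[La^3+] ≈ 4.4 x 10^-6 M

La2(C2O4)3(s) ⇌ 2 La^3+(aq) + 3 C2O4^2-(aq)
Ksp = [La^3+]^2[C2O4^2-]^3
Let s = molar solubility. Then [La^3+] = 2s and [C2O4^2-] = 3s.
So Ksp = (2s)^2 × (3s)^3 = 108s^5
s^5 = 5.3 × 10^-27 / 108, so s = 2.18 x 10^-6 M
[La^3+] = 2s = 4.4 x 10^-6 M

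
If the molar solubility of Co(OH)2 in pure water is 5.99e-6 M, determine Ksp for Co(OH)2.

Co(OH)2(s) ⇌ Co^2+ + 2 OH^-
If s mol/L of Co(OH)2 dissolves, [Co^2+] = s and [OH^-] = 2s.
Ksp = [Co^2+][OH^-]^2
So Ksp = s × (2s)^2 = 4s^3
Ksp = 4 × (5.99 × 10^-6)^3 = 8.60 × 10^-16

8.60e-16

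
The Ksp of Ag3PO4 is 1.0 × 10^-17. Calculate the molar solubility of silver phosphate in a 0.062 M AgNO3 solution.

Ag3PO4(s) <=> 3 Ag^+ + PO4^3-
Ksp = [Ag^+]^3[PO4^3-]
If s mol/L dissolves here, [Ag^+] = 0.062 + 3s ≈ 0.062, [PO4^3-] = s (Ksp is small, so little additional dissolves).
Ksp ≈ (0.062)^3 × s
s = 4.2 × 10^-14 M
Check: 3s = 1.3 × 10^-13 ≪ 0.062, so the approximation is valid.

4.2 x 10^-14 M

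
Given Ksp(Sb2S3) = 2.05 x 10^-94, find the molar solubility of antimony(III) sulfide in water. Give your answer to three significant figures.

s = 7.17 × 10^-20 M

Sb2S3(s) <=> 2 Sb^3+ + 3 S^2-
Ksp = [Sb^3+]^2[S^2-]^3
Let s = molar solubility. Then [Sb^3+] = 2s and [S^2-] = 3s.
Substituting: Ksp = (2s)^2(3s)^3 = 108s^5
s = (2.05 x 10^-94 / 108)^(1/5) = 7.17 x 10^-20 M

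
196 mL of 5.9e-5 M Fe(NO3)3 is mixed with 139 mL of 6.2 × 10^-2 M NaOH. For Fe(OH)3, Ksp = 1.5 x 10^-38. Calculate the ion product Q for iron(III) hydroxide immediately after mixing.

Q ≈ 5.9 × 10^-10

Total volume = 196 + 139 = 335 mL.
[Fe^3+] = 5.9 × 10^-5 × (196/335) = 3.45 x 10^-5 M
[OH^-] = 6.2 × 10^-2 × (139/335) = 2.57 × 10^-2 M
Fe(OH)3(s) ⇌ Fe^3+(aq) + 3 OH^-(aq), so Q = [Fe^3+][OH^-]^3
Q = (3.45 x 10^-5)(2.57 x 10^-2)^3 = 5.9 × 10^-10
Q > Ksp, so Fe(OH)3 will precipitate.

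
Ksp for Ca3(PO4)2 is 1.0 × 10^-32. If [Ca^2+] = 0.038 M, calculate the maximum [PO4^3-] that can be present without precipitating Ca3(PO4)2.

[PO4^3-] ≈ 1.3e-14 M

Ca3(PO4)2(s) ⇌ 3 Ca^2+(aq) + 2 PO4^3-(aq)
Ksp = [Ca^2+]^3[PO4^3-]^2
Precipitation begins when Q = Ksp. With [Ca^2+] = 0.038 M:
1.0 × 10^-32 = (0.038)^3 × [PO4^3-]^2
[PO4^3-] = (1.0 × 10^-32 / 5.49 x 10^-5)^(1/2) = 1.3 × 10^-14 M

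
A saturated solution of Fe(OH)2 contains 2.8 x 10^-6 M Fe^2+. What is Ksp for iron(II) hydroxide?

Fe(OH)2(s) <=> Fe^2+ + 2 OH^-
Stoichiometry gives [OH^-] = (2/1)[Fe^2+] = 5.60 × 10^-6 M.
Ksp = [Fe^2+][OH^-]^2
Ksp = 2.8 × 10^-6 × (5.60 × 10^-6)^2 = 8.8 x 10^-17

Ksp = 8.8 x 10^-17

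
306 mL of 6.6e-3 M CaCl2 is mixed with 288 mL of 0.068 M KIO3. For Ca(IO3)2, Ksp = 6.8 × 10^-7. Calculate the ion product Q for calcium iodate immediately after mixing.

Q = 3.7 x 10^-6

Total volume = 306 + 288 = 594 mL.
[Ca^2+] = 6.6 × 10^-3 × (306/594) = 3.40 × 10^-3 M
[IO3^-] = 6.8 × 10^-2 × (288/594) = 3.30 × 10^-2 M
Ca(IO3)2(s) ⇌ Ca^2+ + 2 IO3^-, so Q = [Ca^2+][IO3^-]^2
Q = (3.40 x 10^-3)(3.30 × 10^-2)^2 = 3.7 × 10^-6
Q > Ksp, so Ca(IO3)2 will precipitate.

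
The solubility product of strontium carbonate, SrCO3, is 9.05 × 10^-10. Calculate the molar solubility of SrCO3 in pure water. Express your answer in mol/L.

s = 3.01 x 10^-5 M

SrCO3(s) ⇌ Sr^2+(aq) + CO3^2-(aq)
Ksp = [Sr^2+][CO3^2-]
With molar solubility s: [Sr^2+] = s, [CO3^2-] = s.
Ksp = (s)(s) = s^2
s = √(9.05 × 10^-10) = 3.01 × 10^-5 M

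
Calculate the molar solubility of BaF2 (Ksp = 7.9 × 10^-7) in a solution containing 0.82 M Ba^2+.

4.9 x 10^-4 M

BaF2(s) ⇌ Ba^2+ + 2 F^-
Ksp = [Ba^2+][F^-]^2
If s mol/L dissolves here, [Ba^2+] = 0.82 + s ≈ 0.82, [F^-] = 2s (common-ion effect: Ba^2+ is already 0.82 M).
Ksp ≈ 0.82 × (2s)^2
s = 4.9 x 10^-4 M
Check: s = 4.9 × 10^-4 ≪ 0.82, so the approximation is valid.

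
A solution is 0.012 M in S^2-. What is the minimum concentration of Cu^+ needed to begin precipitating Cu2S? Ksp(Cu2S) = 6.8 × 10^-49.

[Cu^+] ≈ 7.5 × 10^-24 M

Cu2S(s) ⇌ 2 Cu^+ + S^2-
Ksp = [Cu^+]^2[S^2-]
Precipitation begins when Q = Ksp. With [S^2-] = 0.012 M:
6.8 × 10^-49 = (0.012) × [Cu^+]^2
[Cu^+] = (6.8 × 10^-49 / 1.2 × 10^-2)^(1/2) = 7.5 × 10^-24 M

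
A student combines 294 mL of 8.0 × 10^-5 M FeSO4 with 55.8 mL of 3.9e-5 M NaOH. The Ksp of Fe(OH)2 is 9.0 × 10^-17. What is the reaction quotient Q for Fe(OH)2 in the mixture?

Q = 2.6 × 10^-15

Total volume = 294 + 55.8 = 349.8 mL.
[Fe^2+] = 8.0 × 10^-5 × (294/349.8) = 6.72 × 10^-5 M
[OH^-] = 3.9 × 10^-5 × (55.8/349.8) = 6.22 x 10^-6 M
Fe(OH)2(s) ⇌ Fe^2+(aq) + 2 OH^-(aq), so Q = [Fe^2+][OH^-]^2
Q = (6.72 × 10^-5)(6.22 × 10^-6)^2 = 2.6 x 10^-15
Q > Ksp, so Fe(OH)2 will precipitate.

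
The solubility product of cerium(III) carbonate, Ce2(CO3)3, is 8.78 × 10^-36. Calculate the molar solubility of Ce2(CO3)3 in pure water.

Ce2(CO3)3(s) ⇌ 2 Ce^3+ + 3 CO3^2-
Ksp = [Ce^3+]^2[CO3^2-]^3
For each mole of Ce2(CO3)3 that dissolves: [Ce^3+] = 2s, [CO3^2-] = 3s.
Substituting: Ksp = (2s)^2(3s)^3 = 108s^5
s^5 = 8.78 × 10^-36 / 108, so s = 3.82 x 10^-8 M

3.82 × 10^-8 M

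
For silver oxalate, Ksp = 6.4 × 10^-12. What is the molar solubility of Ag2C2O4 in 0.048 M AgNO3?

s ≈ 2.8 x 10^-9 M

Ag2C2O4(s) ⇌ 2 Ag^+(aq) + C2O4^2-(aq)
Ksp = [Ag^+]^2[C2O4^2-]
Let s = moles of Ag2C2O4 that dissolve per litre. [Ag^+] = 0.048 + 2s ≈ 0.048, [C2O4^2-] = s (common-ion effect: Ag^+ is already 0.048 M).
Ksp ≈ (0.048)^2 × s
s = 2.8 × 10^-9 M
Check: 2s = 5.6 × 10^-9 ≪ 0.048, so the approximation is valid.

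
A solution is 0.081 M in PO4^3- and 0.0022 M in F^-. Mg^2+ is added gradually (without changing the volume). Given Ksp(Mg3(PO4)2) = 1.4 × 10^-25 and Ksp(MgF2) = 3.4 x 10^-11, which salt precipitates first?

Each salt begins to precipitate when Q = Ksp, i.e. when [Mg^2+] reaches its threshold.
For Mg3(PO4)2: 1.4 × 10^-25 = (0.081)^2 × [Mg^2+]^3  ⇒  [Mg^2+] = 2.8 × 10^-8 M.
For MgF2: 3.4 x 10^-11 = (0.0022)^2 × [Mg^2+]  ⇒  [Mg^2+] = 7.0 × 10^-6 M.
The salt with the lower threshold [Mg^2+] precipitates first: Mg3(PO4)2.

Mg3(PO4)2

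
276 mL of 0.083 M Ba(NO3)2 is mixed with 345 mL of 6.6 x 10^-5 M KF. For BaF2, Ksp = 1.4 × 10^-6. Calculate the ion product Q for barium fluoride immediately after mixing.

Total volume = 276 + 345 = 621 mL.
[Ba^2+] = 8.3 × 10^-2 × (276/621) = 3.69 × 10^-2 M
[F^-] = 6.6 × 10^-5 × (345/621) = 3.67 × 10^-5 M
BaF2(s) ⇌ Ba^2+(aq) + 2 F^-(aq), so Q = [Ba^2+][F^-]^2
Q = (3.69 x 10^-2)(3.67 × 10^-5)^2 = 5.0 x 10^-11
Q < Ksp, so no precipitate of BaF2 forms.

5.0e-11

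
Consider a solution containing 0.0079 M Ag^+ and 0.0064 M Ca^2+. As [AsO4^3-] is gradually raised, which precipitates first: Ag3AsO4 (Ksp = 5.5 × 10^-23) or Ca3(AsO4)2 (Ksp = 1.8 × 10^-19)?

Precipitation of each salt starts when its ion product equals its Ksp.
For Ag3AsO4: 5.5 × 10^-23 = (0.0079)^3 × [AsO4^3-]  ⇒  [AsO4^3-] = 1.1 × 10^-16 M.
For Ca3(AsO4)2: 1.8 × 10^-19 = (0.0064)^3 × [AsO4^3-]^2  ⇒  [AsO4^3-] = 8.3 × 10^-7 M.
The salt with the lower threshold [AsO4^3-] precipitates first: Ag3AsO4.

Ag3AsO4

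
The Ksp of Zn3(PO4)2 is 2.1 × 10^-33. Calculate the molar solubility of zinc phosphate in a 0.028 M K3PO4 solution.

Zn3(PO4)2(s) ⇌ 3 Zn^2+ + 2 PO4^3-
Ksp = [Zn^2+]^3[PO4^3-]^2
If s mol/L dissolves here, [Zn^2+] = 3s, [PO4^3-] = 0.028 + 2s ≈ 0.028 (Ksp is small, so little additional dissolves).
Ksp ≈ (3s)^3 × (0.028)^2
s = 4.6 × 10^-11 M
Check: 2s = 9.3 × 10^-11 ≪ 0.028, so the approximation is valid.

s = 4.6 × 10^-11 M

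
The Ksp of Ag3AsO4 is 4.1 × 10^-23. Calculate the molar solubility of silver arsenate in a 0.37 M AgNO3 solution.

Ag3AsO4(s) ⇌ 3 Ag^+(aq) + AsO4^3-(aq)
Ksp = [Ag^+]^3[AsO4^3-]
Let s be the molar solubility in this solution. [Ag^+] = 0.37 + 3s ≈ 0.37, [AsO4^3-] = s (common-ion effect: Ag^+ is already 0.37 M).
Ksp ≈ (0.37)^3 × s
s = 8.1 × 10^-22 M
Check: 3s = 2.4 × 10^-21 ≪ 0.37, so the approximation is valid.

s = 8.1e-22 M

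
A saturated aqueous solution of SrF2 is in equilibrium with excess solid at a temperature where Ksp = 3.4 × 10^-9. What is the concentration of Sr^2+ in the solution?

SrF2(s) ⇌ Sr^2+(aq) + 2 F^-(aq)
Ksp = [Sr^2+][F^-]^2
With molar solubility s: [Sr^2+] = s, [F^-] = 2s.
So Ksp = s × (2s)^2 = 4s^3
s^3 = 3.4 × 10^-9 / 4, so s = 9.47 × 10^-4 M
[Sr^2+] = s = 9.5 × 10^-4 M

[Sr^2+] ≈ 9.5 × 10^-4 M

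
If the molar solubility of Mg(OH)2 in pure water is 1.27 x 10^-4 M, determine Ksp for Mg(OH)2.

Ksp = 8.19e-12

Mg(OH)2(s) ⇌ Mg^2+ + 2 OH^-
If s mol/L of Mg(OH)2 dissolves, [Mg^2+] = s and [OH^-] = 2s.
Ksp = [Mg^2+][OH^-]^2
So Ksp = s × (2s)^2 = 4s^3
Ksp = 4 × (1.27 x 10^-4)^3 = 8.19 x 10^-12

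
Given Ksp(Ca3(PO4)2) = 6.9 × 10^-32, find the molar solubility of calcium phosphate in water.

s ≈ 2.3 × 10^-7 M

Ca3(PO4)2(s) ⇌ 3 Ca^2+(aq) + 2 PO4^3-(aq)
Ksp = [Ca^2+]^3[PO4^3-]^2
If s mol/L of Ca3(PO4)2 dissolves, [Ca^2+] = 3s and [PO4^3-] = 2s.
Ksp = (3s)^3(2s)^2 = 108s^5
Solving, s = (6.9 × 10^-32/108)^(1/5) = 2.3 x 10^-7 M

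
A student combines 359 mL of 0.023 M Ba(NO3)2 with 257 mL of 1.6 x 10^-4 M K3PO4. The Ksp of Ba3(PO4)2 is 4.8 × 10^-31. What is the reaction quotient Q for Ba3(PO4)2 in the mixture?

Total volume = 359 + 257 = 616 mL.
[Ba^2+] = 2.3 x 10^-2 × (359/616) = 1.34 × 10^-2 M
[PO4^3-] = 1.6 × 10^-4 × (257/616) = 6.68 x 10^-5 M
Ba3(PO4)2(s) ⇌ 3 Ba^2+ + 2 PO4^3-, so Q = [Ba^2+]^3[PO4^3-]^2
Q = (1.34 × 10^-2)^3(6.68 × 10^-5)^2 = 1.1 × 10^-14
Q > Ksp, so Ba3(PO4)2 will precipitate.

1.1 x 10^-14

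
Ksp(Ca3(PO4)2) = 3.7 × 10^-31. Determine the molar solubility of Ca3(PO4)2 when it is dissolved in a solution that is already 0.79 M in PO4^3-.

Ca3(PO4)2(s) ⇌ 3 Ca^2+(aq) + 2 PO4^3-(aq)
Ksp = [Ca^2+]^3[PO4^3-]^2
Let s be the molar solubility in this solution. [Ca^2+] = 3s, [PO4^3-] = 0.79 + 2s ≈ 0.79 (Ksp is small, so little additional dissolves).
Ksp ≈ (3s)^3 × (0.79)^2
s = 2.8 × 10^-11 M
Check: 2s = 5.6 × 10^-11 ≪ 0.79, so the approximation is valid.

s ≈ 2.8e-11 M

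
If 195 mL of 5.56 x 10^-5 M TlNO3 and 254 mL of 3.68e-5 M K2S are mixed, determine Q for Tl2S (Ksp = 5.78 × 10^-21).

Total volume = 195 + 254 = 449 mL.
[Tl^+] = 5.56 × 10^-5 × (195/449) = 2.415 x 10^-5 M
[S^2-] = 3.68 × 10^-5 × (254/449) = 2.082 × 10^-5 M
Tl2S(s) ⇌ 2 Tl^+ + S^2-, so Q = [Tl^+]^2[S^2-]
Q = (2.415 × 10^-5)^2(2.082 × 10^-5) = 1.21 × 10^-14
Q > Ksp, so Tl2S will precipitate.

Q ≈ 1.21e-14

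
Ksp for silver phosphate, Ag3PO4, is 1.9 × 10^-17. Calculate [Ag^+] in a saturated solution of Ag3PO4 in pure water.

Ag3PO4(s) ⇌ 3 Ag^+(aq) + PO4^3-(aq)
Ksp = [Ag^+]^3[PO4^3-]
If s mol/L of Ag3PO4 dissolves, [Ag^+] = 3s and [PO4^3-] = s.
Ksp = (3s)^3s = 27s^4
s^4 = 1.9 × 10^-17 / 27, so s = 2.90 × 10^-5 M
[Ag^+] = 3s = 8.7 × 10^-5 M

8.7 x 10^-5 M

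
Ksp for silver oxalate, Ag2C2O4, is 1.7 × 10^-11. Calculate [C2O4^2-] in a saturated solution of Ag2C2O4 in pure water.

Ag2C2O4(s) ⇌ 2 Ag^+ + C2O4^2-
Ksp = [Ag^+]^2[C2O4^2-]
With molar solubility s: [Ag^+] = 2s, [C2O4^2-] = s.
So Ksp = (2s)^2 × s = 4s^3
Solving, s = (1.7 × 10^-11/4)^(1/3) = 1.62 × 10^-4 M
[C2O4^2-] = s = 1.6 × 10^-4 M

[C2O4^2-] ≈ 1.6 × 10^-4 M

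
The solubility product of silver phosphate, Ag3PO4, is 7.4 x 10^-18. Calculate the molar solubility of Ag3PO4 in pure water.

s ≈ 2.3 × 10^-5 M

Ag3PO4(s) ⇌ 3 Ag^+ + PO4^3-
Ksp = [Ag^+]^3[PO4^3-]
Let s = molar solubility. Then [Ag^+] = 3s and [PO4^3-] = s.
So Ksp = (3s)^3 × s = 27s^4
s = (7.4 x 10^-18 / 27)^(1/4) = 2.3 × 10^-5 M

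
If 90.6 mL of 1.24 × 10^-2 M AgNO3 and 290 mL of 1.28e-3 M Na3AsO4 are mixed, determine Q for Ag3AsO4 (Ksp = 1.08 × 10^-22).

Q ≈ 2.51 x 10^-11

Total volume = 90.6 + 290 = 380.6 mL.
[Ag^+] = 1.24 x 10^-2 × (90.6/380.6) = 2.952 × 10^-3 M
[AsO4^3-] = 1.28 x 10^-3 × (290/380.6) = 9.753 × 10^-4 M
Ag3AsO4(s) <=> 3 Ag^+ + AsO4^3-, so Q = [Ag^+]^3[AsO4^3-]
Q = (2.952 × 10^-3)^3(9.753 x 10^-4) = 2.51 × 10^-11
Q > Ksp, so Ag3AsO4 will precipitate.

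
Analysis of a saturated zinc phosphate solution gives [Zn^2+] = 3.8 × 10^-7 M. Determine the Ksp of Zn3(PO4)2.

3.5e-33

Zn3(PO4)2(s) <=> 3 Zn^2+(aq) + 2 PO4^3-(aq)
Stoichiometry gives [PO4^3-] = (2/3)[Zn^2+] = 2.53 × 10^-7 M.
Ksp = [Zn^2+]^3[PO4^3-]^2
Ksp = (3.8 × 10^-7)^3 × (2.53 × 10^-7)^2 = 3.5 × 10^-33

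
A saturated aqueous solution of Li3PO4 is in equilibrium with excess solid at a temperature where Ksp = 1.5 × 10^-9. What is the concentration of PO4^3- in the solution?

Li3PO4(s) ⇌ 3 Li^+(aq) + PO4^3-(aq)
Ksp = [Li^+]^3[PO4^3-]
Let s = molar solubility. Then [Li^+] = 3s and [PO4^3-] = s.
Ksp = (3s)^3s = 27s^4
s = (1.5 × 10^-9 / 27)^(1/4) = 2.73 × 10^-3 M
[PO4^3-] = s = 2.7 × 10^-3 M

[PO4^3-] = 2.7e-3 M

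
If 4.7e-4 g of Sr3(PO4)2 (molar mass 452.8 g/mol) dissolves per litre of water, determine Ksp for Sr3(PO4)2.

Molar solubility s = (4.7 × 10^-4 g/L) / (452.8 g/mol) = 1.04 × 10^-6 M.
Sr3(PO4)2(s) ⇌ 3 Sr^2+ + 2 PO4^3-
For each mole of Sr3(PO4)2 that dissolves: [Sr^2+] = 3s, [PO4^3-] = 2s.
Ksp = [Sr^2+]^3[PO4^3-]^2
Ksp = (3s)^3(2s)^2 = 108s^5
With s = 1.04 × 10^-6: Ksp = 1.3 × 10^-28

1.3 × 10^-28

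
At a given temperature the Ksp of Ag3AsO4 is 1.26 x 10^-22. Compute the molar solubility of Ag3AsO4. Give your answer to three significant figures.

s ≈ 1.47 x 10^-6 M

Ag3AsO4(s) ⇌ 3 Ag^+(aq) + AsO4^3-(aq)
Ksp = [Ag^+]^3[AsO4^3-]
For each mole of Ag3AsO4 that dissolves: [Ag^+] = 3s, [AsO4^3-] = s.
Substituting: Ksp = (3s)^3s = 27s^4
s = (1.26 x 10^-22 / 27)^(1/4) = 1.47 x 10^-6 M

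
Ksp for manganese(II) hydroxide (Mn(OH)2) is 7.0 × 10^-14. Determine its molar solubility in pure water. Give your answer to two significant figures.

Mn(OH)2(s) ⇌ Mn^2+ + 2 OH^-
Ksp = [Mn^2+][OH^-]^2
For each mole of Mn(OH)2 that dissolves: [Mn^2+] = s, [OH^-] = 2s.
Ksp = s(2s)^2 = 4s^3
s^3 = 7.0 × 10^-14 / 4, so s = 2.6 × 10^-5 M

s = 2.6 × 10^-5 M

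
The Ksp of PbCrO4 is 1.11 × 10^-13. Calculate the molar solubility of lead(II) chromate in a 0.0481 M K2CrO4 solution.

2.31e-12 M

PbCrO4(s) ⇌ Pb^2+(aq) + CrO4^2-(aq)
Ksp = [Pb^2+][CrO4^2-]
If s mol/L dissolves here, [Pb^2+] = s, [CrO4^2-] = 0.0481 + s ≈ 0.0481 (Ksp is small, so little additional dissolves).
Ksp ≈ s × 0.0481
s = 2.31 × 10^-12 M
Check: s = 2.3 x 10^-12 ≪ 0.0481, so the approximation is valid.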